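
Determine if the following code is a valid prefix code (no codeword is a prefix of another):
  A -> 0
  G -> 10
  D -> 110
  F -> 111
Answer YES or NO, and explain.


Checking each pair (does one codeword prefix another?):
  A='0' vs G='10': no prefix
  A='0' vs D='110': no prefix
  A='0' vs F='111': no prefix
  G='10' vs A='0': no prefix
  G='10' vs D='110': no prefix
  G='10' vs F='111': no prefix
  D='110' vs A='0': no prefix
  D='110' vs G='10': no prefix
  D='110' vs F='111': no prefix
  F='111' vs A='0': no prefix
  F='111' vs G='10': no prefix
  F='111' vs D='110': no prefix
No violation found over all pairs.

YES -- this is a valid prefix code. No codeword is a prefix of any other codeword.


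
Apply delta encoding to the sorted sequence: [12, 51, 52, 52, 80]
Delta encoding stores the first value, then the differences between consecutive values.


First value: 12
Deltas:
  51 - 12 = 39
  52 - 51 = 1
  52 - 52 = 0
  80 - 52 = 28


Delta encoded: [12, 39, 1, 0, 28]


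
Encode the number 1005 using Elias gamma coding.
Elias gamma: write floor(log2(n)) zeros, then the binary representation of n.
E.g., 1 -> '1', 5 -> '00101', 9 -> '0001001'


num_bits = floor(log2(1005)) + 1 = 10
leading_zeros = num_bits - 1 = 9
binary(1005) = 1111101101

Elias gamma(1005) = '000000000' + '1111101101' = 0000000001111101101 (19 bits)


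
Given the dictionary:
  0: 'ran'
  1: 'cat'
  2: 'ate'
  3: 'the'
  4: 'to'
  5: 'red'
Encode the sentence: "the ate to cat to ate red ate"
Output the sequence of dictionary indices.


Look up each word in the dictionary:
  'the' -> 3
  'ate' -> 2
  'to' -> 4
  'cat' -> 1
  'to' -> 4
  'ate' -> 2
  'red' -> 5
  'ate' -> 2

Encoded: [3, 2, 4, 1, 4, 2, 5, 2]


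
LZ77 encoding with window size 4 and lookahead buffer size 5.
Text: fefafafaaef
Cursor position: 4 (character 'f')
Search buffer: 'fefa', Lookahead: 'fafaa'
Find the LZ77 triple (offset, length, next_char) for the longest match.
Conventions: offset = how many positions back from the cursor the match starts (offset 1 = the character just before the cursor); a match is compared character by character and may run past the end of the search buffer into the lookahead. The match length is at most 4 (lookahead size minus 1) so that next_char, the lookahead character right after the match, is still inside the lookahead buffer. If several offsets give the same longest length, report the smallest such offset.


Try each offset into the search buffer:
  offset=1 (pos 3, char 'a'): match length 0
  offset=2 (pos 2, char 'f'): match length 4
  offset=3 (pos 1, char 'e'): match length 0
  offset=4 (pos 0, char 'f'): match length 1
Longest match has length 4 at offset 2.
next_char = character at position 4 + 4 = 8 -> 'a'

Best match: offset=2, length=4 (matching 'fafa' starting at position 2)
LZ77 triple: (2, 4, 'a')


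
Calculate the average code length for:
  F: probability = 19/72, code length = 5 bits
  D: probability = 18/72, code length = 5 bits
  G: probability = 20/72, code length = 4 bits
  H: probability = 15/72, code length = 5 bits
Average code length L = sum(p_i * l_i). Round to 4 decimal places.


Weighted contributions p_i * l_i:
  F: (19/72) * 5 = 95/72
  D: (18/72) * 5 = 90/72
  G: (20/72) * 4 = 80/72
  H: (15/72) * 5 = 75/72
Sum = (95 + 90 + 80 + 75)/72 = 340/72

L = 340/72 = 4.7222 bits/symbol


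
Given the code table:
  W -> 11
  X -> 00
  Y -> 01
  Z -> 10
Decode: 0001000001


Decoding:
00 -> X
01 -> Y
00 -> X
00 -> X
01 -> Y


Result: XYXXY


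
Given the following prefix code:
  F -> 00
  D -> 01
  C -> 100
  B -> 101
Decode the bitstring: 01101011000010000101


Decoding step by step:
Bits 01 -> D
Bits 101 -> B
Bits 01 -> D
Bits 100 -> C
Bits 00 -> F
Bits 100 -> C
Bits 00 -> F
Bits 101 -> B


Decoded message: DBDCFCFB


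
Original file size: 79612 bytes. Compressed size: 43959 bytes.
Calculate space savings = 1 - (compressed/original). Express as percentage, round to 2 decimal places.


ratio = compressed/original = 43959/79612 = 0.552166
savings = 1 - ratio = 1 - 0.552166 = 0.447834
as a percentage: 0.447834 * 100 = 44.78%

Space savings = 1 - 43959/79612 = 44.78%


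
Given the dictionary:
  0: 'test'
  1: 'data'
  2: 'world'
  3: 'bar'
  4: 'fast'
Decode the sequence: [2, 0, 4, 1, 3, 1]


Look up each index in the dictionary:
  2 -> 'world'
  0 -> 'test'
  4 -> 'fast'
  1 -> 'data'
  3 -> 'bar'
  1 -> 'data'

Decoded: "world test fast data bar data"


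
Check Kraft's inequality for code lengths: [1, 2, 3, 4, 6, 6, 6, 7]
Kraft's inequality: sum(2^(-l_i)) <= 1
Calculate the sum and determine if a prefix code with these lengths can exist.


Sum = 2^(-1) + 2^(-2) + 2^(-3) + 2^(-4) + 2^(-6) + 2^(-6) + 2^(-6) + 2^(-7)
    = 0.5 + 0.25 + 0.125 + 0.0625 + 0.015625 + 0.015625 + 0.015625 + 0.0078125
    = 127/128 = 0.9921875
Since 0.9921875 <= 1, Kraft's inequality IS satisfied.
A prefix code with these lengths CAN exist.

Kraft sum = 0.9921875. Satisfied.


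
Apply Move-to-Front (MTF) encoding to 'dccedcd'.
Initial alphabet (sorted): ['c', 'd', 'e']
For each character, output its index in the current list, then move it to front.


MTF encoding:
'd': index 1 in ['c', 'd', 'e'] -> ['d', 'c', 'e']
'c': index 1 in ['d', 'c', 'e'] -> ['c', 'd', 'e']
'c': index 0 in ['c', 'd', 'e'] -> ['c', 'd', 'e']
'e': index 2 in ['c', 'd', 'e'] -> ['e', 'c', 'd']
'd': index 2 in ['e', 'c', 'd'] -> ['d', 'e', 'c']
'c': index 2 in ['d', 'e', 'c'] -> ['c', 'd', 'e']
'd': index 1 in ['c', 'd', 'e'] -> ['d', 'c', 'e']


Output: [1, 1, 0, 2, 2, 2, 1]


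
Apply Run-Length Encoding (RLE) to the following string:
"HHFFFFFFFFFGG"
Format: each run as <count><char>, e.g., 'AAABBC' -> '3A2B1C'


Scanning runs left to right:
  i=0: run of 'H' x 2 -> '2H'
  i=2: run of 'F' x 9 -> '9F'
  i=11: run of 'G' x 2 -> '2G'

RLE = 2H9F2G


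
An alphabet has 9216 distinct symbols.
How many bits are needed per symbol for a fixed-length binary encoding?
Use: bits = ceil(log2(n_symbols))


log2(9216) = 13.1699
Bracket: 2^13 = 8192 < 9216 <= 2^14 = 16384
So ceil(log2(9216)) = 14

bits = ceil(log2(9216)) = ceil(13.1699) = 14 bits


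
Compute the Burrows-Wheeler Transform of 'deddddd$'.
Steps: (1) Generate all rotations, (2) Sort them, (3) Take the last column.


Rotations (sorted):
  0: $deddddd -> last char: d
  1: d$dedddd -> last char: d
  2: dd$deddd -> last char: d
  3: ddd$dedd -> last char: d
  4: dddd$ded -> last char: d
  5: ddddd$de -> last char: e
  6: deddddd$ -> last char: $
  7: eddddd$d -> last char: d


BWT = ddddde$d


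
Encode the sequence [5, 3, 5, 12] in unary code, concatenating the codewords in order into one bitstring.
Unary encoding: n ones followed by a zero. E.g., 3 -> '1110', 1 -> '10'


Encode each number as n ones followed by a terminating 0:
  5 -> 111110 (6 bits)
  3 -> 1110 (4 bits)
  5 -> 111110 (6 bits)
  12 -> 1111111111110 (13 bits)
Total length = 6 + 4 + 6 + 13 = 29 bits.

Unary([5, 3, 5, 12]) = 11111011101111101111111111110 (29 bits)


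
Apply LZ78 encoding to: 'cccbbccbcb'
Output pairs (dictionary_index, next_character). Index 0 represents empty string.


LZ78 encoding steps:
Dictionary: {0: ''}
Step 1: w='' (idx 0), next='c' -> output (0, 'c'), add 'c' as idx 1
Step 2: w='c' (idx 1), next='c' -> output (1, 'c'), add 'cc' as idx 2
Step 3: w='' (idx 0), next='b' -> output (0, 'b'), add 'b' as idx 3
Step 4: w='b' (idx 3), next='c' -> output (3, 'c'), add 'bc' as idx 4
Step 5: w='c' (idx 1), next='b' -> output (1, 'b'), add 'cb' as idx 5
Step 6: w='cb' (idx 5), end of input -> output (5, '')


Encoded: [(0, 'c'), (1, 'c'), (0, 'b'), (3, 'c'), (1, 'b'), (5, '')]


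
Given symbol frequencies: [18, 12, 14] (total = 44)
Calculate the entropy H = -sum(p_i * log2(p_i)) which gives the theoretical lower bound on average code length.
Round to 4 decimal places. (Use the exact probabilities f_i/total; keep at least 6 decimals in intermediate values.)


Per-symbol terms -p_i * log2(p_i) with p_i = f_i/44:
  p = 18/44 = 0.409091: log2(p) = -1.289507, -p*log2(p) = 0.527525
  p = 12/44 = 0.272727: log2(p) = -1.874469, -p*log2(p) = 0.511219
  p = 14/44 = 0.318182: log2(p) = -1.652077, -p*log2(p) = 0.525661
H = 0.527525 + 0.511219 + 0.525661 = 1.564405

H = 1.5644 bits/symbol


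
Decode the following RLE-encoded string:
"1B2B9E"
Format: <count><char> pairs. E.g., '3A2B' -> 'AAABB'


Expanding each <count><char> pair:
  1B -> 'B'
  2B -> 'BB'
  9E -> 'EEEEEEEEE'

Decoded = BBBEEEEEEEEE


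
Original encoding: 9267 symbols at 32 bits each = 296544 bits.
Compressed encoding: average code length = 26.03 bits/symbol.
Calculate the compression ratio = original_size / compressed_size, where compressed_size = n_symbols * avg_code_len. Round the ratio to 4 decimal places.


original_size = n_symbols * orig_bits = 9267 * 32 = 296544 bits
compressed_size = n_symbols * avg_code_len = 9267 * 26.03 = 241220.01 bits
ratio = original_size / compressed_size = 296544 / 241220.01 = 1.2294

Compression ratio = 1.2294


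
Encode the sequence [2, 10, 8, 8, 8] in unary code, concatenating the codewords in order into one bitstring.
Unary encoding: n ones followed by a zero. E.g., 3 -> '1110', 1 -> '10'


Encode each number as n ones followed by a terminating 0:
  2 -> 110 (3 bits)
  10 -> 11111111110 (11 bits)
  8 -> 111111110 (9 bits)
  8 -> 111111110 (9 bits)
  8 -> 111111110 (9 bits)
Total length = 3 + 11 + 9 + 9 + 9 = 41 bits.

Unary([2, 10, 8, 8, 8]) = 11011111111110111111110111111110111111110 (41 bits)


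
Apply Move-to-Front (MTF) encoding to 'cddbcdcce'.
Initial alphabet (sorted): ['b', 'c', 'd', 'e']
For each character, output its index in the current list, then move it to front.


MTF encoding:
'c': index 1 in ['b', 'c', 'd', 'e'] -> ['c', 'b', 'd', 'e']
'd': index 2 in ['c', 'b', 'd', 'e'] -> ['d', 'c', 'b', 'e']
'd': index 0 in ['d', 'c', 'b', 'e'] -> ['d', 'c', 'b', 'e']
'b': index 2 in ['d', 'c', 'b', 'e'] -> ['b', 'd', 'c', 'e']
'c': index 2 in ['b', 'd', 'c', 'e'] -> ['c', 'b', 'd', 'e']
'd': index 2 in ['c', 'b', 'd', 'e'] -> ['d', 'c', 'b', 'e']
'c': index 1 in ['d', 'c', 'b', 'e'] -> ['c', 'd', 'b', 'e']
'c': index 0 in ['c', 'd', 'b', 'e'] -> ['c', 'd', 'b', 'e']
'e': index 3 in ['c', 'd', 'b', 'e'] -> ['e', 'c', 'd', 'b']


Output: [1, 2, 0, 2, 2, 2, 1, 0, 3]


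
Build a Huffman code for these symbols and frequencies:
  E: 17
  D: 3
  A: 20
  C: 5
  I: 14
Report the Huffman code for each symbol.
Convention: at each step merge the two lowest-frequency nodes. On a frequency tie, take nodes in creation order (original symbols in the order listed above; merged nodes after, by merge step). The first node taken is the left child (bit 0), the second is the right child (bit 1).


Huffman tree construction:
Step 1: Merge D(3) + C(5) = 8
Step 2: Merge (D+C)(8) + I(14) = 22
Step 3: Merge E(17) + A(20) = 37
Step 4: Merge ((D+C)+I)(22) + (E+A)(37) = 59
Read each symbol's code off the tree from the root (left child = 0, right child = 1).

Codes:
  E: 10 (length 2)
  D: 000 (length 3)
  A: 11 (length 2)
  C: 001 (length 3)
  I: 01 (length 2)
Average code length: 126/59 = 2.1356 bits/symbol


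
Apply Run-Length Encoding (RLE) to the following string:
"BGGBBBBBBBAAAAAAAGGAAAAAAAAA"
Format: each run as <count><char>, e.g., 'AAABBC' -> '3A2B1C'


Scanning runs left to right:
  i=0: run of 'B' x 1 -> '1B'
  i=1: run of 'G' x 2 -> '2G'
  i=3: run of 'B' x 7 -> '7B'
  i=10: run of 'A' x 7 -> '7A'
  i=17: run of 'G' x 2 -> '2G'
  i=19: run of 'A' x 9 -> '9A'

RLE = 1B2G7B7A2G9A


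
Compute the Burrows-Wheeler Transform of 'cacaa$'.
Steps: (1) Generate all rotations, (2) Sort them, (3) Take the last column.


Rotations (sorted):
  0: $cacaa -> last char: a
  1: a$caca -> last char: a
  2: aa$cac -> last char: c
  3: acaa$c -> last char: c
  4: caa$ca -> last char: a
  5: cacaa$ -> last char: $


BWT = aacca$


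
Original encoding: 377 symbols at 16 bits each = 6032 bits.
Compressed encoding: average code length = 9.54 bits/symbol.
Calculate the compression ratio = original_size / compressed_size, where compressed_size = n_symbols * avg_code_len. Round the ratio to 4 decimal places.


original_size = n_symbols * orig_bits = 377 * 16 = 6032 bits
compressed_size = n_symbols * avg_code_len = 377 * 9.54 = 3596.58 bits
ratio = original_size / compressed_size = 6032 / 3596.58 = 1.6771

Compression ratio = 1.6771


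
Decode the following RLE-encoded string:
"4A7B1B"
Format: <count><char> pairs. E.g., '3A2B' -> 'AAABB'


Expanding each <count><char> pair:
  4A -> 'AAAA'
  7B -> 'BBBBBBB'
  1B -> 'B'

Decoded = AAAABBBBBBBB


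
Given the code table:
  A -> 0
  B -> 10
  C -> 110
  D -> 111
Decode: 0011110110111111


Decoding:
0 -> A
0 -> A
111 -> D
10 -> B
110 -> C
111 -> D
111 -> D


Result: AADBCDD


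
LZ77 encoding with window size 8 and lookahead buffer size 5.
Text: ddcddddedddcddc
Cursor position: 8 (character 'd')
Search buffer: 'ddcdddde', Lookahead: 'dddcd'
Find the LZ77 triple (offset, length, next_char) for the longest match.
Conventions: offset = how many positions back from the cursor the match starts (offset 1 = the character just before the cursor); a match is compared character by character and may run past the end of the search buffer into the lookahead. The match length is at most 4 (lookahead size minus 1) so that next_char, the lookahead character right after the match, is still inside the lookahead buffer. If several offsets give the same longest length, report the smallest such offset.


Try each offset into the search buffer:
  offset=1 (pos 7, char 'e'): match length 0
  offset=2 (pos 6, char 'd'): match length 1
  offset=3 (pos 5, char 'd'): match length 2
  offset=4 (pos 4, char 'd'): match length 3
  offset=5 (pos 3, char 'd'): match length 3
  offset=6 (pos 2, char 'c'): match length 0
  offset=7 (pos 1, char 'd'): match length 1
  offset=8 (pos 0, char 'd'): match length 2
Longest match has length 3, found at offsets 4, 5; take the smallest, offset 4.
next_char = character at position 8 + 3 = 11 -> 'c'

Best match: offset=4, length=3 (matching 'ddd' starting at position 4)
LZ77 triple: (4, 3, 'c')


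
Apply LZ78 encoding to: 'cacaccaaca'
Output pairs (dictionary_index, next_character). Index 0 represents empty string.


LZ78 encoding steps:
Dictionary: {0: ''}
Step 1: w='' (idx 0), next='c' -> output (0, 'c'), add 'c' as idx 1
Step 2: w='' (idx 0), next='a' -> output (0, 'a'), add 'a' as idx 2
Step 3: w='c' (idx 1), next='a' -> output (1, 'a'), add 'ca' as idx 3
Step 4: w='c' (idx 1), next='c' -> output (1, 'c'), add 'cc' as idx 4
Step 5: w='a' (idx 2), next='a' -> output (2, 'a'), add 'aa' as idx 5
Step 6: w='ca' (idx 3), end of input -> output (3, '')


Encoded: [(0, 'c'), (0, 'a'), (1, 'a'), (1, 'c'), (2, 'a'), (3, '')]


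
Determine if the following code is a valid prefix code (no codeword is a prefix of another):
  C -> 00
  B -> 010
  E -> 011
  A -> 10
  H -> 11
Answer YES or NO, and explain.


Checking each pair (does one codeword prefix another?):
  C='00' vs B='010': no prefix
  C='00' vs E='011': no prefix
  C='00' vs A='10': no prefix
  C='00' vs H='11': no prefix
  B='010' vs C='00': no prefix
  B='010' vs E='011': no prefix
  B='010' vs A='10': no prefix
  B='010' vs H='11': no prefix
  E='011' vs C='00': no prefix
  E='011' vs B='010': no prefix
  E='011' vs A='10': no prefix
  E='011' vs H='11': no prefix
  A='10' vs C='00': no prefix
  A='10' vs B='010': no prefix
  A='10' vs E='011': no prefix
  A='10' vs H='11': no prefix
  H='11' vs C='00': no prefix
  H='11' vs B='010': no prefix
  H='11' vs E='011': no prefix
  H='11' vs A='10': no prefix
No violation found over all pairs.

YES -- this is a valid prefix code. No codeword is a prefix of any other codeword.


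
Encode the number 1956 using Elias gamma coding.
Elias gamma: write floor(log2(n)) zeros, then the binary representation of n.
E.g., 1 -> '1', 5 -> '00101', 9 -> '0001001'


num_bits = floor(log2(1956)) + 1 = 11
leading_zeros = num_bits - 1 = 10
binary(1956) = 11110100100

Elias gamma(1956) = '0000000000' + '11110100100' = 000000000011110100100 (21 bits)


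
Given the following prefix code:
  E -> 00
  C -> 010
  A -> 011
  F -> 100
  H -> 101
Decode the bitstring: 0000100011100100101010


Decoding step by step:
Bits 00 -> E
Bits 00 -> E
Bits 100 -> F
Bits 011 -> A
Bits 100 -> F
Bits 100 -> F
Bits 101 -> H
Bits 010 -> C


Decoded message: EEFAFFHC


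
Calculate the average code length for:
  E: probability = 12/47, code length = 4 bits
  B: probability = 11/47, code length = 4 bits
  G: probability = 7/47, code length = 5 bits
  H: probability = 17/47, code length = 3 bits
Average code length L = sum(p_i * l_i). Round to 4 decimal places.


Weighted contributions p_i * l_i:
  E: (12/47) * 4 = 48/47
  B: (11/47) * 4 = 44/47
  G: (7/47) * 5 = 35/47
  H: (17/47) * 3 = 51/47
Sum = (48 + 44 + 35 + 51)/47 = 178/47

L = 178/47 = 3.7872 bits/symbol


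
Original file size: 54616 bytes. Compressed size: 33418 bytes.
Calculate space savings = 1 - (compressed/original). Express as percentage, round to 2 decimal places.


ratio = compressed/original = 33418/54616 = 0.611872
savings = 1 - ratio = 1 - 0.611872 = 0.388128
as a percentage: 0.388128 * 100 = 38.81%

Space savings = 1 - 33418/54616 = 38.81%


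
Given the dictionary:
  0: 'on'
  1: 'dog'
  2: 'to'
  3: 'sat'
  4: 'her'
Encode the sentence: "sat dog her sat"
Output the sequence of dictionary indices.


Look up each word in the dictionary:
  'sat' -> 3
  'dog' -> 1
  'her' -> 4
  'sat' -> 3

Encoded: [3, 1, 4, 3]


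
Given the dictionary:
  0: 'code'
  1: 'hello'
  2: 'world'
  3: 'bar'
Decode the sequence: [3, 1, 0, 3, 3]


Look up each index in the dictionary:
  3 -> 'bar'
  1 -> 'hello'
  0 -> 'code'
  3 -> 'bar'
  3 -> 'bar'

Decoded: "bar hello code bar bar"


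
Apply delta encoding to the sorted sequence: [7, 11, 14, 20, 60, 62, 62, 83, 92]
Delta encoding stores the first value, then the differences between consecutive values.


First value: 7
Deltas:
  11 - 7 = 4
  14 - 11 = 3
  20 - 14 = 6
  60 - 20 = 40
  62 - 60 = 2
  62 - 62 = 0
  83 - 62 = 21
  92 - 83 = 9


Delta encoded: [7, 4, 3, 6, 40, 2, 0, 21, 9]


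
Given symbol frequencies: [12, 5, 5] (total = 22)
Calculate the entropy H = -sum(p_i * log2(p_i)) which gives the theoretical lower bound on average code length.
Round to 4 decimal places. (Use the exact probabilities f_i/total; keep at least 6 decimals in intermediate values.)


Per-symbol terms -p_i * log2(p_i) with p_i = f_i/22:
  p = 12/22 = 0.545455: log2(p) = -0.874469, -p*log2(p) = 0.476983
  p = 5/22 = 0.227273: log2(p) = -2.137504, -p*log2(p) = 0.485796
  p = 5/22 = 0.227273: log2(p) = -2.137504, -p*log2(p) = 0.485796
H = 0.476983 + 0.485796 + 0.485796 = 1.448575

H = 1.4486 bits/symbol


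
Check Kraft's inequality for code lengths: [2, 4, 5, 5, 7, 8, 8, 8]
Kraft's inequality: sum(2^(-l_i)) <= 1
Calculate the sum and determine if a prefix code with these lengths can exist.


Sum = 2^(-2) + 2^(-4) + 2^(-5) + 2^(-5) + 2^(-7) + 2^(-8) + 2^(-8) + 2^(-8)
    = 0.25 + 0.0625 + 0.03125 + 0.03125 + 0.0078125 + 0.00390625 + 0.00390625 + 0.00390625
    = 101/256 = 0.39453125
Since 0.39453125 <= 1, Kraft's inequality IS satisfied.
A prefix code with these lengths CAN exist.

Kraft sum = 0.39453125. Satisfied.


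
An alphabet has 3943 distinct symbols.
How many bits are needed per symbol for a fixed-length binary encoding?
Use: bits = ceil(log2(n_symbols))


log2(3943) = 11.9451
Bracket: 2^11 = 2048 < 3943 <= 2^12 = 4096
So ceil(log2(3943)) = 12

bits = ceil(log2(3943)) = ceil(11.9451) = 12 bits


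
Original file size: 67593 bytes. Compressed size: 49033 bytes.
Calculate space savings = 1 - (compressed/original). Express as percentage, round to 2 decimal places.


ratio = compressed/original = 49033/67593 = 0.725415
savings = 1 - ratio = 1 - 0.725415 = 0.274585
as a percentage: 0.274585 * 100 = 27.46%

Space savings = 1 - 49033/67593 = 27.46%


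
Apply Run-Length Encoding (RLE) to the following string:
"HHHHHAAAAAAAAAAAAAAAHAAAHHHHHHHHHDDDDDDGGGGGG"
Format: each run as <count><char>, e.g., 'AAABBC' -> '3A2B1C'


Scanning runs left to right:
  i=0: run of 'H' x 5 -> '5H'
  i=5: run of 'A' x 15 -> '15A'
  i=20: run of 'H' x 1 -> '1H'
  i=21: run of 'A' x 3 -> '3A'
  i=24: run of 'H' x 9 -> '9H'
  i=33: run of 'D' x 6 -> '6D'
  i=39: run of 'G' x 6 -> '6G'

RLE = 5H15A1H3A9H6D6G


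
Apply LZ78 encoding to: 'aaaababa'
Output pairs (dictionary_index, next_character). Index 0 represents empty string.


LZ78 encoding steps:
Dictionary: {0: ''}
Step 1: w='' (idx 0), next='a' -> output (0, 'a'), add 'a' as idx 1
Step 2: w='a' (idx 1), next='a' -> output (1, 'a'), add 'aa' as idx 2
Step 3: w='a' (idx 1), next='b' -> output (1, 'b'), add 'ab' as idx 3
Step 4: w='ab' (idx 3), next='a' -> output (3, 'a'), add 'aba' as idx 4


Encoded: [(0, 'a'), (1, 'a'), (1, 'b'), (3, 'a')]


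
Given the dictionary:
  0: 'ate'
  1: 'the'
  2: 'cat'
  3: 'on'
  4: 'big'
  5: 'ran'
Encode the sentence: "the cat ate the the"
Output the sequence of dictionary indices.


Look up each word in the dictionary:
  'the' -> 1
  'cat' -> 2
  'ate' -> 0
  'the' -> 1
  'the' -> 1

Encoded: [1, 2, 0, 1, 1]


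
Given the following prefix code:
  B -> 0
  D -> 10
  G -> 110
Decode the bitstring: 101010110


Decoding step by step:
Bits 10 -> D
Bits 10 -> D
Bits 10 -> D
Bits 110 -> G


Decoded message: DDDG


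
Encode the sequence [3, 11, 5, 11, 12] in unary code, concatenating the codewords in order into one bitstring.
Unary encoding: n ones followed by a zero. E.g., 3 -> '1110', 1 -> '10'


Encode each number as n ones followed by a terminating 0:
  3 -> 1110 (4 bits)
  11 -> 111111111110 (12 bits)
  5 -> 111110 (6 bits)
  11 -> 111111111110 (12 bits)
  12 -> 1111111111110 (13 bits)
Total length = 4 + 12 + 6 + 12 + 13 = 47 bits.

Unary([3, 11, 5, 11, 12]) = 11101111111111101111101111111111101111111111110 (47 bits)


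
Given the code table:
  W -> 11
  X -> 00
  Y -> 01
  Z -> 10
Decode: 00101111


Decoding:
00 -> X
10 -> Z
11 -> W
11 -> W


Result: XZWW


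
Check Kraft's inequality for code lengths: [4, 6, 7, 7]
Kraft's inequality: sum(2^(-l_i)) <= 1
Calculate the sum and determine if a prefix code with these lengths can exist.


Sum = 2^(-4) + 2^(-6) + 2^(-7) + 2^(-7)
    = 0.0625 + 0.015625 + 0.0078125 + 0.0078125
    = 12/128 = 0.09375
Since 0.09375 <= 1, Kraft's inequality IS satisfied.
A prefix code with these lengths CAN exist.

Kraft sum = 0.09375. Satisfied.


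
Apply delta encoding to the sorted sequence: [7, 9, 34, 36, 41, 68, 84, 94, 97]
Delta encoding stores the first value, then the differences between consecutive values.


First value: 7
Deltas:
  9 - 7 = 2
  34 - 9 = 25
  36 - 34 = 2
  41 - 36 = 5
  68 - 41 = 27
  84 - 68 = 16
  94 - 84 = 10
  97 - 94 = 3


Delta encoded: [7, 2, 25, 2, 5, 27, 16, 10, 3]


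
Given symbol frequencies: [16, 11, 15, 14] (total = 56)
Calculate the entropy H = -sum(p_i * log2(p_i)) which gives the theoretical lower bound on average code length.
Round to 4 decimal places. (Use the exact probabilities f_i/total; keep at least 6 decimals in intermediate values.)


Per-symbol terms -p_i * log2(p_i) with p_i = f_i/56:
  p = 16/56 = 0.285714: log2(p) = -1.807355, -p*log2(p) = 0.516387
  p = 11/56 = 0.196429: log2(p) = -2.347923, -p*log2(p) = 0.461199
  p = 15/56 = 0.267857: log2(p) = -1.900464, -p*log2(p) = 0.509053
  p = 14/56 = 0.250000: log2(p) = -2.000000, -p*log2(p) = 0.500000
H = 0.516387 + 0.461199 + 0.509053 + 0.500000 = 1.986639

H = 1.9866 bits/symbol


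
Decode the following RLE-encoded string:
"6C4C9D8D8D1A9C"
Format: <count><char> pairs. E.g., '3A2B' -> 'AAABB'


Expanding each <count><char> pair:
  6C -> 'CCCCCC'
  4C -> 'CCCC'
  9D -> 'DDDDDDDDD'
  8D -> 'DDDDDDDD'
  8D -> 'DDDDDDDD'
  1A -> 'A'
  9C -> 'CCCCCCCCC'

Decoded = CCCCCCCCCCDDDDDDDDDDDDDDDDDDDDDDDDDACCCCCCCCC


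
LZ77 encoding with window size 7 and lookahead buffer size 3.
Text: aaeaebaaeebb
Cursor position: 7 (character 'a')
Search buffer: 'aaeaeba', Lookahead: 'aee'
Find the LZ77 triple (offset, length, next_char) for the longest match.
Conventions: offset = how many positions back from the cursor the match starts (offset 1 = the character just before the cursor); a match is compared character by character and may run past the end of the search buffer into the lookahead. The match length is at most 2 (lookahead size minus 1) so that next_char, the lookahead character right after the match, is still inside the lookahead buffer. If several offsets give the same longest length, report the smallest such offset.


Try each offset into the search buffer:
  offset=1 (pos 6, char 'a'): match length 1
  offset=2 (pos 5, char 'b'): match length 0
  offset=3 (pos 4, char 'e'): match length 0
  offset=4 (pos 3, char 'a'): match length 2
  offset=5 (pos 2, char 'e'): match length 0
  offset=6 (pos 1, char 'a'): match length 2
  offset=7 (pos 0, char 'a'): match length 1
Longest match has length 2, found at offsets 4, 6; take the smallest, offset 4.
next_char = character at position 7 + 2 = 9 -> 'e'

Best match: offset=4, length=2 (matching 'ae' starting at position 3)
LZ77 triple: (4, 2, 'e')


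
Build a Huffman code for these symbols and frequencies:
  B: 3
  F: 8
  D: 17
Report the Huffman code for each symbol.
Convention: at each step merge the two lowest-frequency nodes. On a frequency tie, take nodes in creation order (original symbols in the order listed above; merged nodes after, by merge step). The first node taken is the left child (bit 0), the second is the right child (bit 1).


Huffman tree construction:
Step 1: Merge B(3) + F(8) = 11
Step 2: Merge (B+F)(11) + D(17) = 28
Read each symbol's code off the tree from the root (left child = 0, right child = 1).

Codes:
  B: 00 (length 2)
  F: 01 (length 2)
  D: 1 (length 1)
Average code length: 39/28 = 1.3929 bits/symbol


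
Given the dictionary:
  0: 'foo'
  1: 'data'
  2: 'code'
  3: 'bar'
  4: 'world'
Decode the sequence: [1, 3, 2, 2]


Look up each index in the dictionary:
  1 -> 'data'
  3 -> 'bar'
  2 -> 'code'
  2 -> 'code'

Decoded: "data bar code code"


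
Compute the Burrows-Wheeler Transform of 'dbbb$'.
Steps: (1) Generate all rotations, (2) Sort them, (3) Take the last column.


Rotations (sorted):
  0: $dbbb -> last char: b
  1: b$dbb -> last char: b
  2: bb$db -> last char: b
  3: bbb$d -> last char: d
  4: dbbb$ -> last char: $


BWT = bbbd$


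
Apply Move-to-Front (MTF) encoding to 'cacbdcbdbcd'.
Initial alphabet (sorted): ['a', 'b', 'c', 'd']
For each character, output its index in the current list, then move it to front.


MTF encoding:
'c': index 2 in ['a', 'b', 'c', 'd'] -> ['c', 'a', 'b', 'd']
'a': index 1 in ['c', 'a', 'b', 'd'] -> ['a', 'c', 'b', 'd']
'c': index 1 in ['a', 'c', 'b', 'd'] -> ['c', 'a', 'b', 'd']
'b': index 2 in ['c', 'a', 'b', 'd'] -> ['b', 'c', 'a', 'd']
'd': index 3 in ['b', 'c', 'a', 'd'] -> ['d', 'b', 'c', 'a']
'c': index 2 in ['d', 'b', 'c', 'a'] -> ['c', 'd', 'b', 'a']
'b': index 2 in ['c', 'd', 'b', 'a'] -> ['b', 'c', 'd', 'a']
'd': index 2 in ['b', 'c', 'd', 'a'] -> ['d', 'b', 'c', 'a']
'b': index 1 in ['d', 'b', 'c', 'a'] -> ['b', 'd', 'c', 'a']
'c': index 2 in ['b', 'd', 'c', 'a'] -> ['c', 'b', 'd', 'a']
'd': index 2 in ['c', 'b', 'd', 'a'] -> ['d', 'c', 'b', 'a']


Output: [2, 1, 1, 2, 3, 2, 2, 2, 1, 2, 2]


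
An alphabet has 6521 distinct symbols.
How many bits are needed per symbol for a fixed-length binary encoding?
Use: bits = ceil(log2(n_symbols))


log2(6521) = 12.6709
Bracket: 2^12 = 4096 < 6521 <= 2^13 = 8192
So ceil(log2(6521)) = 13

bits = ceil(log2(6521)) = ceil(12.6709) = 13 bits


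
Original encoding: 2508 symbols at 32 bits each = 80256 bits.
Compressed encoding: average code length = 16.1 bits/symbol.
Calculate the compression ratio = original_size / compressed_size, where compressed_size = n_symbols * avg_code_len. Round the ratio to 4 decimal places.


original_size = n_symbols * orig_bits = 2508 * 32 = 80256 bits
compressed_size = n_symbols * avg_code_len = 2508 * 16.1 = 40378.8 bits
ratio = original_size / compressed_size = 80256 / 40378.8 = 1.9876

Compression ratio = 1.9876


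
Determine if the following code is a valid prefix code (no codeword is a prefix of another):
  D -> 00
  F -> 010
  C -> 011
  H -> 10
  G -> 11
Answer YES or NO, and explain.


Checking each pair (does one codeword prefix another?):
  D='00' vs F='010': no prefix
  D='00' vs C='011': no prefix
  D='00' vs H='10': no prefix
  D='00' vs G='11': no prefix
  F='010' vs D='00': no prefix
  F='010' vs C='011': no prefix
  F='010' vs H='10': no prefix
  F='010' vs G='11': no prefix
  C='011' vs D='00': no prefix
  C='011' vs F='010': no prefix
  C='011' vs H='10': no prefix
  C='011' vs G='11': no prefix
  H='10' vs D='00': no prefix
  H='10' vs F='010': no prefix
  H='10' vs C='011': no prefix
  H='10' vs G='11': no prefix
  G='11' vs D='00': no prefix
  G='11' vs F='010': no prefix
  G='11' vs C='011': no prefix
  G='11' vs H='10': no prefix
No violation found over all pairs.

YES -- this is a valid prefix code. No codeword is a prefix of any other codeword.


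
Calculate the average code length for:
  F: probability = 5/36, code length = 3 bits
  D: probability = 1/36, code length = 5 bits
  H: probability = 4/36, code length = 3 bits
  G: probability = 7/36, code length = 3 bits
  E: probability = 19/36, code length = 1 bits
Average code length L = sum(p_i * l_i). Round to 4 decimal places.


Weighted contributions p_i * l_i:
  F: (5/36) * 3 = 15/36
  D: (1/36) * 5 = 5/36
  H: (4/36) * 3 = 12/36
  G: (7/36) * 3 = 21/36
  E: (19/36) * 1 = 19/36
Sum = (15 + 5 + 12 + 21 + 19)/36 = 72/36

L = 72/36 = 2.0000 bits/symbol


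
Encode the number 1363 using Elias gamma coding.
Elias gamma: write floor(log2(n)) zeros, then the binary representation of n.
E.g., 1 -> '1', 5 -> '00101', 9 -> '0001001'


num_bits = floor(log2(1363)) + 1 = 11
leading_zeros = num_bits - 1 = 10
binary(1363) = 10101010011

Elias gamma(1363) = '0000000000' + '10101010011' = 000000000010101010011 (21 bits)


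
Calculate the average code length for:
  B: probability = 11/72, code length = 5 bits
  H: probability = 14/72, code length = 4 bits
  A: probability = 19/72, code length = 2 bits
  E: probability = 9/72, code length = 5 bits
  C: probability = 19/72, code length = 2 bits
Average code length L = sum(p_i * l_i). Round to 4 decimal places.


Weighted contributions p_i * l_i:
  B: (11/72) * 5 = 55/72
  H: (14/72) * 4 = 56/72
  A: (19/72) * 2 = 38/72
  E: (9/72) * 5 = 45/72
  C: (19/72) * 2 = 38/72
Sum = (55 + 56 + 38 + 45 + 38)/72 = 232/72

L = 232/72 = 3.2222 bits/symbol


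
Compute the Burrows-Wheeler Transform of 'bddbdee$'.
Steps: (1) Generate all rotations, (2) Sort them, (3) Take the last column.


Rotations (sorted):
  0: $bddbdee -> last char: e
  1: bddbdee$ -> last char: $
  2: bdee$bdd -> last char: d
  3: dbdee$bd -> last char: d
  4: ddbdee$b -> last char: b
  5: dee$bddb -> last char: b
  6: e$bddbde -> last char: e
  7: ee$bddbd -> last char: d


BWT = e$ddbbed


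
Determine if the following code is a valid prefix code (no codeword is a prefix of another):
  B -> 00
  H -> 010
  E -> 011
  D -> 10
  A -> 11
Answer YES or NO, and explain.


Checking each pair (does one codeword prefix another?):
  B='00' vs H='010': no prefix
  B='00' vs E='011': no prefix
  B='00' vs D='10': no prefix
  B='00' vs A='11': no prefix
  H='010' vs B='00': no prefix
  H='010' vs E='011': no prefix
  H='010' vs D='10': no prefix
  H='010' vs A='11': no prefix
  E='011' vs B='00': no prefix
  E='011' vs H='010': no prefix
  E='011' vs D='10': no prefix
  E='011' vs A='11': no prefix
  D='10' vs B='00': no prefix
  D='10' vs H='010': no prefix
  D='10' vs E='011': no prefix
  D='10' vs A='11': no prefix
  A='11' vs B='00': no prefix
  A='11' vs H='010': no prefix
  A='11' vs E='011': no prefix
  A='11' vs D='10': no prefix
No violation found over all pairs.

YES -- this is a valid prefix code. No codeword is a prefix of any other codeword.


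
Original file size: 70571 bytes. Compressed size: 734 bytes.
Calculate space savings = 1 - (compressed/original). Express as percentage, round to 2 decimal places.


ratio = compressed/original = 734/70571 = 0.010401
savings = 1 - ratio = 1 - 0.010401 = 0.989599
as a percentage: 0.989599 * 100 = 98.96%

Space savings = 1 - 734/70571 = 98.96%


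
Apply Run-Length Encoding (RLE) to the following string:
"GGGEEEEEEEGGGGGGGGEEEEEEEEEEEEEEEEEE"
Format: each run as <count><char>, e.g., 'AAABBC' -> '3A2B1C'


Scanning runs left to right:
  i=0: run of 'G' x 3 -> '3G'
  i=3: run of 'E' x 7 -> '7E'
  i=10: run of 'G' x 8 -> '8G'
  i=18: run of 'E' x 18 -> '18E'

RLE = 3G7E8G18E


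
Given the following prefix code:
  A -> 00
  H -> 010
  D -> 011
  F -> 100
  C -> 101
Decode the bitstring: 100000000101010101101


Decoding step by step:
Bits 100 -> F
Bits 00 -> A
Bits 00 -> A
Bits 00 -> A
Bits 101 -> C
Bits 010 -> H
Bits 101 -> C
Bits 101 -> C


Decoded message: FAAACHCC


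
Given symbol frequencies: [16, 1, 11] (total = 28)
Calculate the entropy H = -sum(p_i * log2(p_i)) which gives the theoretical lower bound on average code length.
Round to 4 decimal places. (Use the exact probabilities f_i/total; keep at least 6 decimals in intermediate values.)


Per-symbol terms -p_i * log2(p_i) with p_i = f_i/28:
  p = 16/28 = 0.571429: log2(p) = -0.807355, -p*log2(p) = 0.461346
  p = 1/28 = 0.035714: log2(p) = -4.807355, -p*log2(p) = 0.171691
  p = 11/28 = 0.392857: log2(p) = -1.347923, -p*log2(p) = 0.529541
H = 0.461346 + 0.171691 + 0.529541 = 1.162578

H = 1.1626 bits/symbol


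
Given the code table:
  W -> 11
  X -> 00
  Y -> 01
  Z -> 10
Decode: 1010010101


Decoding:
10 -> Z
10 -> Z
01 -> Y
01 -> Y
01 -> Y


Result: ZZYYY


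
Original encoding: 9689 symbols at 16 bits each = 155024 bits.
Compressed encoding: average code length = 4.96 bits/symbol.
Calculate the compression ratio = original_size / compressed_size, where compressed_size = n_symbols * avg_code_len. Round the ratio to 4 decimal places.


original_size = n_symbols * orig_bits = 9689 * 16 = 155024 bits
compressed_size = n_symbols * avg_code_len = 9689 * 4.96 = 48057.44 bits
ratio = original_size / compressed_size = 155024 / 48057.44 = 3.2258

Compression ratio = 3.2258


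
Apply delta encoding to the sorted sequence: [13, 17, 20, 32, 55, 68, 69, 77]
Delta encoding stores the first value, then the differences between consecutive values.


First value: 13
Deltas:
  17 - 13 = 4
  20 - 17 = 3
  32 - 20 = 12
  55 - 32 = 23
  68 - 55 = 13
  69 - 68 = 1
  77 - 69 = 8


Delta encoded: [13, 4, 3, 12, 23, 13, 1, 8]


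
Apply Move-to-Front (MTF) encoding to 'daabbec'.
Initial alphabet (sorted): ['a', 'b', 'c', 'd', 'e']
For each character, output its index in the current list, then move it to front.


MTF encoding:
'd': index 3 in ['a', 'b', 'c', 'd', 'e'] -> ['d', 'a', 'b', 'c', 'e']
'a': index 1 in ['d', 'a', 'b', 'c', 'e'] -> ['a', 'd', 'b', 'c', 'e']
'a': index 0 in ['a', 'd', 'b', 'c', 'e'] -> ['a', 'd', 'b', 'c', 'e']
'b': index 2 in ['a', 'd', 'b', 'c', 'e'] -> ['b', 'a', 'd', 'c', 'e']
'b': index 0 in ['b', 'a', 'd', 'c', 'e'] -> ['b', 'a', 'd', 'c', 'e']
'e': index 4 in ['b', 'a', 'd', 'c', 'e'] -> ['e', 'b', 'a', 'd', 'c']
'c': index 4 in ['e', 'b', 'a', 'd', 'c'] -> ['c', 'e', 'b', 'a', 'd']


Output: [3, 1, 0, 2, 0, 4, 4]


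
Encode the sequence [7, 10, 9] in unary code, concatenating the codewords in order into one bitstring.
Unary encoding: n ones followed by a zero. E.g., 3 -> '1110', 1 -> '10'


Encode each number as n ones followed by a terminating 0:
  7 -> 11111110 (8 bits)
  10 -> 11111111110 (11 bits)
  9 -> 1111111110 (10 bits)
Total length = 8 + 11 + 10 = 29 bits.

Unary([7, 10, 9]) = 11111110111111111101111111110 (29 bits)


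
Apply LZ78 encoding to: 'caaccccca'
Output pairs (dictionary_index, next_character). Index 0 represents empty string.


LZ78 encoding steps:
Dictionary: {0: ''}
Step 1: w='' (idx 0), next='c' -> output (0, 'c'), add 'c' as idx 1
Step 2: w='' (idx 0), next='a' -> output (0, 'a'), add 'a' as idx 2
Step 3: w='a' (idx 2), next='c' -> output (2, 'c'), add 'ac' as idx 3
Step 4: w='c' (idx 1), next='c' -> output (1, 'c'), add 'cc' as idx 4
Step 5: w='cc' (idx 4), next='a' -> output (4, 'a'), add 'cca' as idx 5


Encoded: [(0, 'c'), (0, 'a'), (2, 'c'), (1, 'c'), (4, 'a')]


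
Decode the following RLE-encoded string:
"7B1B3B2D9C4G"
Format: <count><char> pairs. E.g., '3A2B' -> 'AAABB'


Expanding each <count><char> pair:
  7B -> 'BBBBBBB'
  1B -> 'B'
  3B -> 'BBB'
  2D -> 'DD'
  9C -> 'CCCCCCCCC'
  4G -> 'GGGG'

Decoded = BBBBBBBBBBBDDCCCCCCCCCGGGG


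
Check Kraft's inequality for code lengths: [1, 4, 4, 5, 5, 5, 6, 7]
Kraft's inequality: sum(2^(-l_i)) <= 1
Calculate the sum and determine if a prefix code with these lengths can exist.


Sum = 2^(-1) + 2^(-4) + 2^(-4) + 2^(-5) + 2^(-5) + 2^(-5) + 2^(-6) + 2^(-7)
    = 0.5 + 0.0625 + 0.0625 + 0.03125 + 0.03125 + 0.03125 + 0.015625 + 0.0078125
    = 95/128 = 0.7421875
Since 0.7421875 <= 1, Kraft's inequality IS satisfied.
A prefix code with these lengths CAN exist.

Kraft sum = 0.7421875. Satisfied.


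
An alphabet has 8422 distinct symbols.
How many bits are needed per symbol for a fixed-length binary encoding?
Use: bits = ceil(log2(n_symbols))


log2(8422) = 13.0399
Bracket: 2^13 = 8192 < 8422 <= 2^14 = 16384
So ceil(log2(8422)) = 14

bits = ceil(log2(8422)) = ceil(13.0399) = 14 bits


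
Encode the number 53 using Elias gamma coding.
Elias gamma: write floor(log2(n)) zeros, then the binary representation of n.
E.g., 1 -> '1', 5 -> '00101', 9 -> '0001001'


num_bits = floor(log2(53)) + 1 = 6
leading_zeros = num_bits - 1 = 5
binary(53) = 110101

Elias gamma(53) = '00000' + '110101' = 00000110101 (11 bits)


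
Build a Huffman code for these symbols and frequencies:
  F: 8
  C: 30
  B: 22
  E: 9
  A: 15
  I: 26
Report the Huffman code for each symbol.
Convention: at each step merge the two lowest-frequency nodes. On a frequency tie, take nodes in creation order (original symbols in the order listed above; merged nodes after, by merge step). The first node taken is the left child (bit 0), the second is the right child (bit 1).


Huffman tree construction:
Step 1: Merge F(8) + E(9) = 17
Step 2: Merge A(15) + (F+E)(17) = 32
Step 3: Merge B(22) + I(26) = 48
Step 4: Merge C(30) + (A+(F+E))(32) = 62
Step 5: Merge (B+I)(48) + (C+(A+(F+E)))(62) = 110
Read each symbol's code off the tree from the root (left child = 0, right child = 1).

Codes:
  F: 1110 (length 4)
  C: 10 (length 2)
  B: 00 (length 2)
  E: 1111 (length 4)
  A: 110 (length 3)
  I: 01 (length 2)
Average code length: 269/110 = 2.4455 bits/symbol


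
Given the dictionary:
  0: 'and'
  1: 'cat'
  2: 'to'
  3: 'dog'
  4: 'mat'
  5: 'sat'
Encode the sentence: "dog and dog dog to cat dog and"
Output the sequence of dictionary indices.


Look up each word in the dictionary:
  'dog' -> 3
  'and' -> 0
  'dog' -> 3
  'dog' -> 3
  'to' -> 2
  'cat' -> 1
  'dog' -> 3
  'and' -> 0

Encoded: [3, 0, 3, 3, 2, 1, 3, 0]


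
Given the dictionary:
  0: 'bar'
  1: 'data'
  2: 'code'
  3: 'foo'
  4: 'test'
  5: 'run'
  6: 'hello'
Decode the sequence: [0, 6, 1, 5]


Look up each index in the dictionary:
  0 -> 'bar'
  6 -> 'hello'
  1 -> 'data'
  5 -> 'run'

Decoded: "bar hello data run"


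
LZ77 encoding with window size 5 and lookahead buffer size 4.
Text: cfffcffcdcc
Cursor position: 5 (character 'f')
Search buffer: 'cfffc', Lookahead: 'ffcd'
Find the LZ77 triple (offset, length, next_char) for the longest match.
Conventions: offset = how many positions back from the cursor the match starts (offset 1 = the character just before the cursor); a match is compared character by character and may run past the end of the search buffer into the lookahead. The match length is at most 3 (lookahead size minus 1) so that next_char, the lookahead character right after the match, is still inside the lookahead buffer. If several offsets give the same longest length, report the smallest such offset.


Try each offset into the search buffer:
  offset=1 (pos 4, char 'c'): match length 0
  offset=2 (pos 3, char 'f'): match length 1
  offset=3 (pos 2, char 'f'): match length 3
  offset=4 (pos 1, char 'f'): match length 2
  offset=5 (pos 0, char 'c'): match length 0
Longest match has length 3 at offset 3.
next_char = character at position 5 + 3 = 8 -> 'd'

Best match: offset=3, length=3 (matching 'ffc' starting at position 2)
LZ77 triple: (3, 3, 'd')
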